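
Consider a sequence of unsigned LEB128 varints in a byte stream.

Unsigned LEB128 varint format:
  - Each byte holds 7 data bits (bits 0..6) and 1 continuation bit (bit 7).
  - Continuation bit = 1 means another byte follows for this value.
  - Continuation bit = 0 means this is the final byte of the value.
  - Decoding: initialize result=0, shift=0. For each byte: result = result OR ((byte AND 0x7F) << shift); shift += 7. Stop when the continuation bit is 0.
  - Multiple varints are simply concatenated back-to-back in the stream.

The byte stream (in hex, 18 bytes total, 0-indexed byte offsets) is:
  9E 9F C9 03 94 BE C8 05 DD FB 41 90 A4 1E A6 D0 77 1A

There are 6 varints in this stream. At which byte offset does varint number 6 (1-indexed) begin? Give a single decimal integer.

  byte[0]=0x9E cont=1 payload=0x1E=30: acc |= 30<<0 -> acc=30 shift=7
  byte[1]=0x9F cont=1 payload=0x1F=31: acc |= 31<<7 -> acc=3998 shift=14
  byte[2]=0xC9 cont=1 payload=0x49=73: acc |= 73<<14 -> acc=1200030 shift=21
  byte[3]=0x03 cont=0 payload=0x03=3: acc |= 3<<21 -> acc=7491486 shift=28 [end]
Varint 1: bytes[0:4] = 9E 9F C9 03 -> value 7491486 (4 byte(s))
  byte[4]=0x94 cont=1 payload=0x14=20: acc |= 20<<0 -> acc=20 shift=7
  byte[5]=0xBE cont=1 payload=0x3E=62: acc |= 62<<7 -> acc=7956 shift=14
  byte[6]=0xC8 cont=1 payload=0x48=72: acc |= 72<<14 -> acc=1187604 shift=21
  byte[7]=0x05 cont=0 payload=0x05=5: acc |= 5<<21 -> acc=11673364 shift=28 [end]
Varint 2: bytes[4:8] = 94 BE C8 05 -> value 11673364 (4 byte(s))
  byte[8]=0xDD cont=1 payload=0x5D=93: acc |= 93<<0 -> acc=93 shift=7
  byte[9]=0xFB cont=1 payload=0x7B=123: acc |= 123<<7 -> acc=15837 shift=14
  byte[10]=0x41 cont=0 payload=0x41=65: acc |= 65<<14 -> acc=1080797 shift=21 [end]
Varint 3: bytes[8:11] = DD FB 41 -> value 1080797 (3 byte(s))
  byte[11]=0x90 cont=1 payload=0x10=16: acc |= 16<<0 -> acc=16 shift=7
  byte[12]=0xA4 cont=1 payload=0x24=36: acc |= 36<<7 -> acc=4624 shift=14
  byte[13]=0x1E cont=0 payload=0x1E=30: acc |= 30<<14 -> acc=496144 shift=21 [end]
Varint 4: bytes[11:14] = 90 A4 1E -> value 496144 (3 byte(s))
  byte[14]=0xA6 cont=1 payload=0x26=38: acc |= 38<<0 -> acc=38 shift=7
  byte[15]=0xD0 cont=1 payload=0x50=80: acc |= 80<<7 -> acc=10278 shift=14
  byte[16]=0x77 cont=0 payload=0x77=119: acc |= 119<<14 -> acc=1959974 shift=21 [end]
Varint 5: bytes[14:17] = A6 D0 77 -> value 1959974 (3 byte(s))
  byte[17]=0x1A cont=0 payload=0x1A=26: acc |= 26<<0 -> acc=26 shift=7 [end]
Varint 6: bytes[17:18] = 1A -> value 26 (1 byte(s))

Answer: 17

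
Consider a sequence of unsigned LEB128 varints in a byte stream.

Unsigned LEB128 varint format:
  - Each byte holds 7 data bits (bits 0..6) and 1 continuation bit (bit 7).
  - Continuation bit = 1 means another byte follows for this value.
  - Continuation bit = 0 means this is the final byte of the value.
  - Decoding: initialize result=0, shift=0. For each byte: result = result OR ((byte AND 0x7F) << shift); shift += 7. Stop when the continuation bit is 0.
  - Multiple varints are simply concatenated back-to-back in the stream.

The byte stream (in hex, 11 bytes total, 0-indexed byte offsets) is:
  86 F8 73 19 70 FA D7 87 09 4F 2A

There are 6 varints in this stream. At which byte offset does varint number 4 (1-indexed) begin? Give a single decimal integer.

Answer: 5

Derivation:
  byte[0]=0x86 cont=1 payload=0x06=6: acc |= 6<<0 -> acc=6 shift=7
  byte[1]=0xF8 cont=1 payload=0x78=120: acc |= 120<<7 -> acc=15366 shift=14
  byte[2]=0x73 cont=0 payload=0x73=115: acc |= 115<<14 -> acc=1899526 shift=21 [end]
Varint 1: bytes[0:3] = 86 F8 73 -> value 1899526 (3 byte(s))
  byte[3]=0x19 cont=0 payload=0x19=25: acc |= 25<<0 -> acc=25 shift=7 [end]
Varint 2: bytes[3:4] = 19 -> value 25 (1 byte(s))
  byte[4]=0x70 cont=0 payload=0x70=112: acc |= 112<<0 -> acc=112 shift=7 [end]
Varint 3: bytes[4:5] = 70 -> value 112 (1 byte(s))
  byte[5]=0xFA cont=1 payload=0x7A=122: acc |= 122<<0 -> acc=122 shift=7
  byte[6]=0xD7 cont=1 payload=0x57=87: acc |= 87<<7 -> acc=11258 shift=14
  byte[7]=0x87 cont=1 payload=0x07=7: acc |= 7<<14 -> acc=125946 shift=21
  byte[8]=0x09 cont=0 payload=0x09=9: acc |= 9<<21 -> acc=19000314 shift=28 [end]
Varint 4: bytes[5:9] = FA D7 87 09 -> value 19000314 (4 byte(s))
  byte[9]=0x4F cont=0 payload=0x4F=79: acc |= 79<<0 -> acc=79 shift=7 [end]
Varint 5: bytes[9:10] = 4F -> value 79 (1 byte(s))
  byte[10]=0x2A cont=0 payload=0x2A=42: acc |= 42<<0 -> acc=42 shift=7 [end]
Varint 6: bytes[10:11] = 2A -> value 42 (1 byte(s))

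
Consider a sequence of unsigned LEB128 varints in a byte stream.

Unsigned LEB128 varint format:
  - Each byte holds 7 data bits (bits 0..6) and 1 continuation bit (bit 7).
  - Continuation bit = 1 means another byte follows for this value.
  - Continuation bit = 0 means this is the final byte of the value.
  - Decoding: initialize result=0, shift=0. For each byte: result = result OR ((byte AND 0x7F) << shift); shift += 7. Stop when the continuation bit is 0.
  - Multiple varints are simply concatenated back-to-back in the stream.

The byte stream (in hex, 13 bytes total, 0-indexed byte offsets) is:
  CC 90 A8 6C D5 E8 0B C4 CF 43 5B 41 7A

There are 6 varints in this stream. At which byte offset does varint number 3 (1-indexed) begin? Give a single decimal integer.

Answer: 7

Derivation:
  byte[0]=0xCC cont=1 payload=0x4C=76: acc |= 76<<0 -> acc=76 shift=7
  byte[1]=0x90 cont=1 payload=0x10=16: acc |= 16<<7 -> acc=2124 shift=14
  byte[2]=0xA8 cont=1 payload=0x28=40: acc |= 40<<14 -> acc=657484 shift=21
  byte[3]=0x6C cont=0 payload=0x6C=108: acc |= 108<<21 -> acc=227149900 shift=28 [end]
Varint 1: bytes[0:4] = CC 90 A8 6C -> value 227149900 (4 byte(s))
  byte[4]=0xD5 cont=1 payload=0x55=85: acc |= 85<<0 -> acc=85 shift=7
  byte[5]=0xE8 cont=1 payload=0x68=104: acc |= 104<<7 -> acc=13397 shift=14
  byte[6]=0x0B cont=0 payload=0x0B=11: acc |= 11<<14 -> acc=193621 shift=21 [end]
Varint 2: bytes[4:7] = D5 E8 0B -> value 193621 (3 byte(s))
  byte[7]=0xC4 cont=1 payload=0x44=68: acc |= 68<<0 -> acc=68 shift=7
  byte[8]=0xCF cont=1 payload=0x4F=79: acc |= 79<<7 -> acc=10180 shift=14
  byte[9]=0x43 cont=0 payload=0x43=67: acc |= 67<<14 -> acc=1107908 shift=21 [end]
Varint 3: bytes[7:10] = C4 CF 43 -> value 1107908 (3 byte(s))
  byte[10]=0x5B cont=0 payload=0x5B=91: acc |= 91<<0 -> acc=91 shift=7 [end]
Varint 4: bytes[10:11] = 5B -> value 91 (1 byte(s))
  byte[11]=0x41 cont=0 payload=0x41=65: acc |= 65<<0 -> acc=65 shift=7 [end]
Varint 5: bytes[11:12] = 41 -> value 65 (1 byte(s))
  byte[12]=0x7A cont=0 payload=0x7A=122: acc |= 122<<0 -> acc=122 shift=7 [end]
Varint 6: bytes[12:13] = 7A -> value 122 (1 byte(s))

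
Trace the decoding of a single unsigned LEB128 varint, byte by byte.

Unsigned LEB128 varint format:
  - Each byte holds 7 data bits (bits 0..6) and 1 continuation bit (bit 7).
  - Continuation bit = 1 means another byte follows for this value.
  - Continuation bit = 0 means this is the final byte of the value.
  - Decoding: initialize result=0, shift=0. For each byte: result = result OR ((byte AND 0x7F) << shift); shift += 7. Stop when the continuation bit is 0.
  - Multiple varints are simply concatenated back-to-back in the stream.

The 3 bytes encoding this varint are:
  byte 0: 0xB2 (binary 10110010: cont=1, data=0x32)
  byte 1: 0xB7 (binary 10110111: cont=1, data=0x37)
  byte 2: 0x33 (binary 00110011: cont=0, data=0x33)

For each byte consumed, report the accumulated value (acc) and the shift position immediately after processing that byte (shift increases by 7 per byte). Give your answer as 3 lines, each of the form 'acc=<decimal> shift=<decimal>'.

Answer: acc=50 shift=7
acc=7090 shift=14
acc=842674 shift=21

Derivation:
byte 0=0xB2: payload=0x32=50, contrib = 50<<0 = 50; acc -> 50, shift -> 7
byte 1=0xB7: payload=0x37=55, contrib = 55<<7 = 7040; acc -> 7090, shift -> 14
byte 2=0x33: payload=0x33=51, contrib = 51<<14 = 835584; acc -> 842674, shift -> 21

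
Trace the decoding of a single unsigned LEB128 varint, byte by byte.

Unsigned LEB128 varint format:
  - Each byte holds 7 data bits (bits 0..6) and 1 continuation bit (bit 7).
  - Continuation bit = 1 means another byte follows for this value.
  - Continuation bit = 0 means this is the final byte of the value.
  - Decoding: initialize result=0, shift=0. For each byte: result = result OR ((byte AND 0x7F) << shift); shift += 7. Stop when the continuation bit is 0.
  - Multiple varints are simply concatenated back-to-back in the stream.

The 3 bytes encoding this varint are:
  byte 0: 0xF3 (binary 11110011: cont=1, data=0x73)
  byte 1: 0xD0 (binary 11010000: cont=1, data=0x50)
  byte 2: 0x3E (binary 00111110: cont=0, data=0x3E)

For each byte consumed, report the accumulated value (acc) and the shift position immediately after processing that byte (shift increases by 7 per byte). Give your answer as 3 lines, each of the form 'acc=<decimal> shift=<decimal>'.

Answer: acc=115 shift=7
acc=10355 shift=14
acc=1026163 shift=21

Derivation:
byte 0=0xF3: payload=0x73=115, contrib = 115<<0 = 115; acc -> 115, shift -> 7
byte 1=0xD0: payload=0x50=80, contrib = 80<<7 = 10240; acc -> 10355, shift -> 14
byte 2=0x3E: payload=0x3E=62, contrib = 62<<14 = 1015808; acc -> 1026163, shift -> 21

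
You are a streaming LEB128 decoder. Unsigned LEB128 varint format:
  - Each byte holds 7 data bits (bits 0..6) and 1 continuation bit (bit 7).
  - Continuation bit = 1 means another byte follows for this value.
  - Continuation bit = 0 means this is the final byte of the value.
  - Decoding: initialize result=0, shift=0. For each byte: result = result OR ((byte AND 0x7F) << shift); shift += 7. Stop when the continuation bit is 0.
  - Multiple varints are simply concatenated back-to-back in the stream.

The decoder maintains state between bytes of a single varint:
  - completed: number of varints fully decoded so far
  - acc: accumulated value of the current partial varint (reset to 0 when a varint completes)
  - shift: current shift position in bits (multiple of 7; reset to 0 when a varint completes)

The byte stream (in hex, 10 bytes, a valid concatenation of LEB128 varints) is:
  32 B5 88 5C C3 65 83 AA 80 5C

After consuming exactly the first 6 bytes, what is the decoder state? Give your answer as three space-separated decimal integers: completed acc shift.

Answer: 3 0 0

Derivation:
byte[0]=0x32 cont=0 payload=0x32: varint #1 complete (value=50); reset -> completed=1 acc=0 shift=0
byte[1]=0xB5 cont=1 payload=0x35: acc |= 53<<0 -> completed=1 acc=53 shift=7
byte[2]=0x88 cont=1 payload=0x08: acc |= 8<<7 -> completed=1 acc=1077 shift=14
byte[3]=0x5C cont=0 payload=0x5C: varint #2 complete (value=1508405); reset -> completed=2 acc=0 shift=0
byte[4]=0xC3 cont=1 payload=0x43: acc |= 67<<0 -> completed=2 acc=67 shift=7
byte[5]=0x65 cont=0 payload=0x65: varint #3 complete (value=12995); reset -> completed=3 acc=0 shift=0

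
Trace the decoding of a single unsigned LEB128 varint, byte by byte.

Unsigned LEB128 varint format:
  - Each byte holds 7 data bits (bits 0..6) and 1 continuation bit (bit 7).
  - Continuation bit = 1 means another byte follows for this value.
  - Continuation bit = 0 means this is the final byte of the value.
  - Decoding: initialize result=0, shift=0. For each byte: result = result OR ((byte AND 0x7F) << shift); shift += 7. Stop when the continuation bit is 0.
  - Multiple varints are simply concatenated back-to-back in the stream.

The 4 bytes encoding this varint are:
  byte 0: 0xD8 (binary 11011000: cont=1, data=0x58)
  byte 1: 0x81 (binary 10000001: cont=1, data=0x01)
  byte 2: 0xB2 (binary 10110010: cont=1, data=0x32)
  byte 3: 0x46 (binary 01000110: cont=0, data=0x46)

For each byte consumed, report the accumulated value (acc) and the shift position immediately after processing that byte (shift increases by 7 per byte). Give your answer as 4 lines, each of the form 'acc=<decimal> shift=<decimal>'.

byte 0=0xD8: payload=0x58=88, contrib = 88<<0 = 88; acc -> 88, shift -> 7
byte 1=0x81: payload=0x01=1, contrib = 1<<7 = 128; acc -> 216, shift -> 14
byte 2=0xB2: payload=0x32=50, contrib = 50<<14 = 819200; acc -> 819416, shift -> 21
byte 3=0x46: payload=0x46=70, contrib = 70<<21 = 146800640; acc -> 147620056, shift -> 28

Answer: acc=88 shift=7
acc=216 shift=14
acc=819416 shift=21
acc=147620056 shift=28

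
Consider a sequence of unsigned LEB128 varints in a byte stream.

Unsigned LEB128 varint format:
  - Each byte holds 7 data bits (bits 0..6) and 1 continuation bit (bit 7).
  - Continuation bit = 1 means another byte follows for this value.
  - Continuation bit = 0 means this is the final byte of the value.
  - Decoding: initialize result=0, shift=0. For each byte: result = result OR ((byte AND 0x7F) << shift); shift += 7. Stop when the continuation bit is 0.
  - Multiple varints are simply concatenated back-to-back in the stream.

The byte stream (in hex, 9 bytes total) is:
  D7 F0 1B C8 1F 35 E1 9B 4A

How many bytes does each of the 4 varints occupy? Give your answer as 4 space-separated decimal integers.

  byte[0]=0xD7 cont=1 payload=0x57=87: acc |= 87<<0 -> acc=87 shift=7
  byte[1]=0xF0 cont=1 payload=0x70=112: acc |= 112<<7 -> acc=14423 shift=14
  byte[2]=0x1B cont=0 payload=0x1B=27: acc |= 27<<14 -> acc=456791 shift=21 [end]
Varint 1: bytes[0:3] = D7 F0 1B -> value 456791 (3 byte(s))
  byte[3]=0xC8 cont=1 payload=0x48=72: acc |= 72<<0 -> acc=72 shift=7
  byte[4]=0x1F cont=0 payload=0x1F=31: acc |= 31<<7 -> acc=4040 shift=14 [end]
Varint 2: bytes[3:5] = C8 1F -> value 4040 (2 byte(s))
  byte[5]=0x35 cont=0 payload=0x35=53: acc |= 53<<0 -> acc=53 shift=7 [end]
Varint 3: bytes[5:6] = 35 -> value 53 (1 byte(s))
  byte[6]=0xE1 cont=1 payload=0x61=97: acc |= 97<<0 -> acc=97 shift=7
  byte[7]=0x9B cont=1 payload=0x1B=27: acc |= 27<<7 -> acc=3553 shift=14
  byte[8]=0x4A cont=0 payload=0x4A=74: acc |= 74<<14 -> acc=1215969 shift=21 [end]
Varint 4: bytes[6:9] = E1 9B 4A -> value 1215969 (3 byte(s))

Answer: 3 2 1 3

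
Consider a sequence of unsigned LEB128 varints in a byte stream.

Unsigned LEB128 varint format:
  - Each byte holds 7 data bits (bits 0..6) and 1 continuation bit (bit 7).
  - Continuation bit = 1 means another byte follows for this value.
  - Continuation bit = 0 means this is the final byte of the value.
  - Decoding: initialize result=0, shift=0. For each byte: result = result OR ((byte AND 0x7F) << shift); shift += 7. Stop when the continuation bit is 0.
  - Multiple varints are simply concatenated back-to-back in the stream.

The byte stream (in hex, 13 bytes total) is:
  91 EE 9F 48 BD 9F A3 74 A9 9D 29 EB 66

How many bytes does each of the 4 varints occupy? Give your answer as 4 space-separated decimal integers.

  byte[0]=0x91 cont=1 payload=0x11=17: acc |= 17<<0 -> acc=17 shift=7
  byte[1]=0xEE cont=1 payload=0x6E=110: acc |= 110<<7 -> acc=14097 shift=14
  byte[2]=0x9F cont=1 payload=0x1F=31: acc |= 31<<14 -> acc=522001 shift=21
  byte[3]=0x48 cont=0 payload=0x48=72: acc |= 72<<21 -> acc=151516945 shift=28 [end]
Varint 1: bytes[0:4] = 91 EE 9F 48 -> value 151516945 (4 byte(s))
  byte[4]=0xBD cont=1 payload=0x3D=61: acc |= 61<<0 -> acc=61 shift=7
  byte[5]=0x9F cont=1 payload=0x1F=31: acc |= 31<<7 -> acc=4029 shift=14
  byte[6]=0xA3 cont=1 payload=0x23=35: acc |= 35<<14 -> acc=577469 shift=21
  byte[7]=0x74 cont=0 payload=0x74=116: acc |= 116<<21 -> acc=243847101 shift=28 [end]
Varint 2: bytes[4:8] = BD 9F A3 74 -> value 243847101 (4 byte(s))
  byte[8]=0xA9 cont=1 payload=0x29=41: acc |= 41<<0 -> acc=41 shift=7
  byte[9]=0x9D cont=1 payload=0x1D=29: acc |= 29<<7 -> acc=3753 shift=14
  byte[10]=0x29 cont=0 payload=0x29=41: acc |= 41<<14 -> acc=675497 shift=21 [end]
Varint 3: bytes[8:11] = A9 9D 29 -> value 675497 (3 byte(s))
  byte[11]=0xEB cont=1 payload=0x6B=107: acc |= 107<<0 -> acc=107 shift=7
  byte[12]=0x66 cont=0 payload=0x66=102: acc |= 102<<7 -> acc=13163 shift=14 [end]
Varint 4: bytes[11:13] = EB 66 -> value 13163 (2 byte(s))

Answer: 4 4 3 2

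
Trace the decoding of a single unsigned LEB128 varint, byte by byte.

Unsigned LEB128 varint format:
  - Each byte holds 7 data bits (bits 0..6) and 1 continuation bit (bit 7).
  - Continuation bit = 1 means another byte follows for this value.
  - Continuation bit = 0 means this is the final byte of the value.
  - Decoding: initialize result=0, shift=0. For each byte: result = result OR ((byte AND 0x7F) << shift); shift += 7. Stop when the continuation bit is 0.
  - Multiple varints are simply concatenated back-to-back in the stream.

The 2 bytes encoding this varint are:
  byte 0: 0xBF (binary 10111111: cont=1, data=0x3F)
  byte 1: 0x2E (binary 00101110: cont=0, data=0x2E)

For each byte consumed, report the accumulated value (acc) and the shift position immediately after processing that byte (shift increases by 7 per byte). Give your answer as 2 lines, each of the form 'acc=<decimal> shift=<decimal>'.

Answer: acc=63 shift=7
acc=5951 shift=14

Derivation:
byte 0=0xBF: payload=0x3F=63, contrib = 63<<0 = 63; acc -> 63, shift -> 7
byte 1=0x2E: payload=0x2E=46, contrib = 46<<7 = 5888; acc -> 5951, shift -> 14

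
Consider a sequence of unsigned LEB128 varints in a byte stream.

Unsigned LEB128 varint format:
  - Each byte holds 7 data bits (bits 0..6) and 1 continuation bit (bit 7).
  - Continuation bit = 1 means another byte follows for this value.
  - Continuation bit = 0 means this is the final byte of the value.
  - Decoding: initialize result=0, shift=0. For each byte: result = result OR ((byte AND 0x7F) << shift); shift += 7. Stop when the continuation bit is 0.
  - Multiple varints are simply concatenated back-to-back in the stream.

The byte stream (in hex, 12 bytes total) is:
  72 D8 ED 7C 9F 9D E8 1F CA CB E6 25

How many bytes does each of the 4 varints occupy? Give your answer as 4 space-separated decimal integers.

Answer: 1 3 4 4

Derivation:
  byte[0]=0x72 cont=0 payload=0x72=114: acc |= 114<<0 -> acc=114 shift=7 [end]
Varint 1: bytes[0:1] = 72 -> value 114 (1 byte(s))
  byte[1]=0xD8 cont=1 payload=0x58=88: acc |= 88<<0 -> acc=88 shift=7
  byte[2]=0xED cont=1 payload=0x6D=109: acc |= 109<<7 -> acc=14040 shift=14
  byte[3]=0x7C cont=0 payload=0x7C=124: acc |= 124<<14 -> acc=2045656 shift=21 [end]
Varint 2: bytes[1:4] = D8 ED 7C -> value 2045656 (3 byte(s))
  byte[4]=0x9F cont=1 payload=0x1F=31: acc |= 31<<0 -> acc=31 shift=7
  byte[5]=0x9D cont=1 payload=0x1D=29: acc |= 29<<7 -> acc=3743 shift=14
  byte[6]=0xE8 cont=1 payload=0x68=104: acc |= 104<<14 -> acc=1707679 shift=21
  byte[7]=0x1F cont=0 payload=0x1F=31: acc |= 31<<21 -> acc=66719391 shift=28 [end]
Varint 3: bytes[4:8] = 9F 9D E8 1F -> value 66719391 (4 byte(s))
  byte[8]=0xCA cont=1 payload=0x4A=74: acc |= 74<<0 -> acc=74 shift=7
  byte[9]=0xCB cont=1 payload=0x4B=75: acc |= 75<<7 -> acc=9674 shift=14
  byte[10]=0xE6 cont=1 payload=0x66=102: acc |= 102<<14 -> acc=1680842 shift=21
  byte[11]=0x25 cont=0 payload=0x25=37: acc |= 37<<21 -> acc=79275466 shift=28 [end]
Varint 4: bytes[8:12] = CA CB E6 25 -> value 79275466 (4 byte(s))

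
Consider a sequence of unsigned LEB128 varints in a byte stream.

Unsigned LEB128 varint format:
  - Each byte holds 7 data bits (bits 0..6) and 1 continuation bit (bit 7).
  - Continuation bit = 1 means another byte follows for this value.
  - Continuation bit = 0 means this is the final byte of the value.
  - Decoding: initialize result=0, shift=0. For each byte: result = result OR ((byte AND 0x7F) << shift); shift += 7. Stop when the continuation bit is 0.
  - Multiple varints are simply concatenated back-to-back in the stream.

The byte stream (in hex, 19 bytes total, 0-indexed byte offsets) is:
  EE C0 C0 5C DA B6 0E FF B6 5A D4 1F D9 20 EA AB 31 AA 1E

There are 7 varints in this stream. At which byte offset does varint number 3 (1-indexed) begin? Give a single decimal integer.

Answer: 7

Derivation:
  byte[0]=0xEE cont=1 payload=0x6E=110: acc |= 110<<0 -> acc=110 shift=7
  byte[1]=0xC0 cont=1 payload=0x40=64: acc |= 64<<7 -> acc=8302 shift=14
  byte[2]=0xC0 cont=1 payload=0x40=64: acc |= 64<<14 -> acc=1056878 shift=21
  byte[3]=0x5C cont=0 payload=0x5C=92: acc |= 92<<21 -> acc=193994862 shift=28 [end]
Varint 1: bytes[0:4] = EE C0 C0 5C -> value 193994862 (4 byte(s))
  byte[4]=0xDA cont=1 payload=0x5A=90: acc |= 90<<0 -> acc=90 shift=7
  byte[5]=0xB6 cont=1 payload=0x36=54: acc |= 54<<7 -> acc=7002 shift=14
  byte[6]=0x0E cont=0 payload=0x0E=14: acc |= 14<<14 -> acc=236378 shift=21 [end]
Varint 2: bytes[4:7] = DA B6 0E -> value 236378 (3 byte(s))
  byte[7]=0xFF cont=1 payload=0x7F=127: acc |= 127<<0 -> acc=127 shift=7
  byte[8]=0xB6 cont=1 payload=0x36=54: acc |= 54<<7 -> acc=7039 shift=14
  byte[9]=0x5A cont=0 payload=0x5A=90: acc |= 90<<14 -> acc=1481599 shift=21 [end]
Varint 3: bytes[7:10] = FF B6 5A -> value 1481599 (3 byte(s))
  byte[10]=0xD4 cont=1 payload=0x54=84: acc |= 84<<0 -> acc=84 shift=7
  byte[11]=0x1F cont=0 payload=0x1F=31: acc |= 31<<7 -> acc=4052 shift=14 [end]
Varint 4: bytes[10:12] = D4 1F -> value 4052 (2 byte(s))
  byte[12]=0xD9 cont=1 payload=0x59=89: acc |= 89<<0 -> acc=89 shift=7
  byte[13]=0x20 cont=0 payload=0x20=32: acc |= 32<<7 -> acc=4185 shift=14 [end]
Varint 5: bytes[12:14] = D9 20 -> value 4185 (2 byte(s))
  byte[14]=0xEA cont=1 payload=0x6A=106: acc |= 106<<0 -> acc=106 shift=7
  byte[15]=0xAB cont=1 payload=0x2B=43: acc |= 43<<7 -> acc=5610 shift=14
  byte[16]=0x31 cont=0 payload=0x31=49: acc |= 49<<14 -> acc=808426 shift=21 [end]
Varint 6: bytes[14:17] = EA AB 31 -> value 808426 (3 byte(s))
  byte[17]=0xAA cont=1 payload=0x2A=42: acc |= 42<<0 -> acc=42 shift=7
  byte[18]=0x1E cont=0 payload=0x1E=30: acc |= 30<<7 -> acc=3882 shift=14 [end]
Varint 7: bytes[17:19] = AA 1E -> value 3882 (2 byte(s))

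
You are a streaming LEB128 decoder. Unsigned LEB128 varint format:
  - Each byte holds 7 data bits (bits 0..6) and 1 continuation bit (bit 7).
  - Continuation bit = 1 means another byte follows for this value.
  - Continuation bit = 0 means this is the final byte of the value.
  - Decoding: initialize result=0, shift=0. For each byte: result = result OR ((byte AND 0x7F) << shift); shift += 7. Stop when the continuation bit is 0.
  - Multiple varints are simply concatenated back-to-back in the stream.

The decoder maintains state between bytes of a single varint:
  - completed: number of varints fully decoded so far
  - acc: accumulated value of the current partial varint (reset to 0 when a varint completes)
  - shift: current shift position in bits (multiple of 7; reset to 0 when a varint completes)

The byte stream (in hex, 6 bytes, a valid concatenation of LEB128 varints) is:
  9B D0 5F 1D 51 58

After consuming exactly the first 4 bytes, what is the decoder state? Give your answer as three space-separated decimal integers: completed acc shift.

byte[0]=0x9B cont=1 payload=0x1B: acc |= 27<<0 -> completed=0 acc=27 shift=7
byte[1]=0xD0 cont=1 payload=0x50: acc |= 80<<7 -> completed=0 acc=10267 shift=14
byte[2]=0x5F cont=0 payload=0x5F: varint #1 complete (value=1566747); reset -> completed=1 acc=0 shift=0
byte[3]=0x1D cont=0 payload=0x1D: varint #2 complete (value=29); reset -> completed=2 acc=0 shift=0

Answer: 2 0 0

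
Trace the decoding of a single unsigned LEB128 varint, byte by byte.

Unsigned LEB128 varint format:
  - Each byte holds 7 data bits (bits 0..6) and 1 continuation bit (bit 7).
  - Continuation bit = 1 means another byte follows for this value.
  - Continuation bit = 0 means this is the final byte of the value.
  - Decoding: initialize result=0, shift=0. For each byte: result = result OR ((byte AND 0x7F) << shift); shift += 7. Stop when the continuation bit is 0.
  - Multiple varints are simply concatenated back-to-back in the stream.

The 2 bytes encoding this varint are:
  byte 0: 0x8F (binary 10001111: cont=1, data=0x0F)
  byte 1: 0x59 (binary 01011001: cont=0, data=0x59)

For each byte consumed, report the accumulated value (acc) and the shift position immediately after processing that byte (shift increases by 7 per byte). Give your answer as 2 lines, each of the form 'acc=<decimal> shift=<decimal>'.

byte 0=0x8F: payload=0x0F=15, contrib = 15<<0 = 15; acc -> 15, shift -> 7
byte 1=0x59: payload=0x59=89, contrib = 89<<7 = 11392; acc -> 11407, shift -> 14

Answer: acc=15 shift=7
acc=11407 shift=14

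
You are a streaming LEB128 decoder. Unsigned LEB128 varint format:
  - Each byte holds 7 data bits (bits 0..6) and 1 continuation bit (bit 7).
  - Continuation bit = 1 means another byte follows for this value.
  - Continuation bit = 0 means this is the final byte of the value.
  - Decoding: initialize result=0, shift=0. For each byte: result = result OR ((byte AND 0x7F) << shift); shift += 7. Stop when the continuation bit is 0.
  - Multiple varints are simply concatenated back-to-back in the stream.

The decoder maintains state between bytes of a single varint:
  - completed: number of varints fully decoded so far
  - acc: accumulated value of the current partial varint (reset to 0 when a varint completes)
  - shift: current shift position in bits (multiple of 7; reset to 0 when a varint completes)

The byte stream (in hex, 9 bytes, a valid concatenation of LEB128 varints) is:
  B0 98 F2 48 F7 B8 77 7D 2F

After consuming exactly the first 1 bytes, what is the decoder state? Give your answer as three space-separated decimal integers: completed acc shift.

Answer: 0 48 7

Derivation:
byte[0]=0xB0 cont=1 payload=0x30: acc |= 48<<0 -> completed=0 acc=48 shift=7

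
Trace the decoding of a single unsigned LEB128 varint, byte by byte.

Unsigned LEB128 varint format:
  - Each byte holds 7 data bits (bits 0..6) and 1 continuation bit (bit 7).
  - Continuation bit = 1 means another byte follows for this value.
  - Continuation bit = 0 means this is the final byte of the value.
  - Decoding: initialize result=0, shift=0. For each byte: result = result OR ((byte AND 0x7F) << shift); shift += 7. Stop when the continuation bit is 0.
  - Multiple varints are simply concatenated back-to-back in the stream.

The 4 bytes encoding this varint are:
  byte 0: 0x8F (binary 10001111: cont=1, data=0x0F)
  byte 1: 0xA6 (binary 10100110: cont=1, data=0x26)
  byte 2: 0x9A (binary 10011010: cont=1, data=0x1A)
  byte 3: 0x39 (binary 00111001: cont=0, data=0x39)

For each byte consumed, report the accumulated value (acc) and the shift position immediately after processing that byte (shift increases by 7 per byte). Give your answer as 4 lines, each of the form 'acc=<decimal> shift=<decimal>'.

byte 0=0x8F: payload=0x0F=15, contrib = 15<<0 = 15; acc -> 15, shift -> 7
byte 1=0xA6: payload=0x26=38, contrib = 38<<7 = 4864; acc -> 4879, shift -> 14
byte 2=0x9A: payload=0x1A=26, contrib = 26<<14 = 425984; acc -> 430863, shift -> 21
byte 3=0x39: payload=0x39=57, contrib = 57<<21 = 119537664; acc -> 119968527, shift -> 28

Answer: acc=15 shift=7
acc=4879 shift=14
acc=430863 shift=21
acc=119968527 shift=28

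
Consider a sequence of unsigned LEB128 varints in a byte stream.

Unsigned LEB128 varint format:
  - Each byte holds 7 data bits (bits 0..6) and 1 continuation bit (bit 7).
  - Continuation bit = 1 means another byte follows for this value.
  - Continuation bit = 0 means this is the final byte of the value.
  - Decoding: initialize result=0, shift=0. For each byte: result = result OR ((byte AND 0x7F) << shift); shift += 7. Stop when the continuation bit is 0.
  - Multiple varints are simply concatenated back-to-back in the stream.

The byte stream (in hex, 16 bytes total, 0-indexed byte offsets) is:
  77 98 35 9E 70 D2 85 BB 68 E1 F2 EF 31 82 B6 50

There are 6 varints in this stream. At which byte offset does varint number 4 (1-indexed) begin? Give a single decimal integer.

  byte[0]=0x77 cont=0 payload=0x77=119: acc |= 119<<0 -> acc=119 shift=7 [end]
Varint 1: bytes[0:1] = 77 -> value 119 (1 byte(s))
  byte[1]=0x98 cont=1 payload=0x18=24: acc |= 24<<0 -> acc=24 shift=7
  byte[2]=0x35 cont=0 payload=0x35=53: acc |= 53<<7 -> acc=6808 shift=14 [end]
Varint 2: bytes[1:3] = 98 35 -> value 6808 (2 byte(s))
  byte[3]=0x9E cont=1 payload=0x1E=30: acc |= 30<<0 -> acc=30 shift=7
  byte[4]=0x70 cont=0 payload=0x70=112: acc |= 112<<7 -> acc=14366 shift=14 [end]
Varint 3: bytes[3:5] = 9E 70 -> value 14366 (2 byte(s))
  byte[5]=0xD2 cont=1 payload=0x52=82: acc |= 82<<0 -> acc=82 shift=7
  byte[6]=0x85 cont=1 payload=0x05=5: acc |= 5<<7 -> acc=722 shift=14
  byte[7]=0xBB cont=1 payload=0x3B=59: acc |= 59<<14 -> acc=967378 shift=21
  byte[8]=0x68 cont=0 payload=0x68=104: acc |= 104<<21 -> acc=219071186 shift=28 [end]
Varint 4: bytes[5:9] = D2 85 BB 68 -> value 219071186 (4 byte(s))
  byte[9]=0xE1 cont=1 payload=0x61=97: acc |= 97<<0 -> acc=97 shift=7
  byte[10]=0xF2 cont=1 payload=0x72=114: acc |= 114<<7 -> acc=14689 shift=14
  byte[11]=0xEF cont=1 payload=0x6F=111: acc |= 111<<14 -> acc=1833313 shift=21
  byte[12]=0x31 cont=0 payload=0x31=49: acc |= 49<<21 -> acc=104593761 shift=28 [end]
Varint 5: bytes[9:13] = E1 F2 EF 31 -> value 104593761 (4 byte(s))
  byte[13]=0x82 cont=1 payload=0x02=2: acc |= 2<<0 -> acc=2 shift=7
  byte[14]=0xB6 cont=1 payload=0x36=54: acc |= 54<<7 -> acc=6914 shift=14
  byte[15]=0x50 cont=0 payload=0x50=80: acc |= 80<<14 -> acc=1317634 shift=21 [end]
Varint 6: bytes[13:16] = 82 B6 50 -> value 1317634 (3 byte(s))

Answer: 5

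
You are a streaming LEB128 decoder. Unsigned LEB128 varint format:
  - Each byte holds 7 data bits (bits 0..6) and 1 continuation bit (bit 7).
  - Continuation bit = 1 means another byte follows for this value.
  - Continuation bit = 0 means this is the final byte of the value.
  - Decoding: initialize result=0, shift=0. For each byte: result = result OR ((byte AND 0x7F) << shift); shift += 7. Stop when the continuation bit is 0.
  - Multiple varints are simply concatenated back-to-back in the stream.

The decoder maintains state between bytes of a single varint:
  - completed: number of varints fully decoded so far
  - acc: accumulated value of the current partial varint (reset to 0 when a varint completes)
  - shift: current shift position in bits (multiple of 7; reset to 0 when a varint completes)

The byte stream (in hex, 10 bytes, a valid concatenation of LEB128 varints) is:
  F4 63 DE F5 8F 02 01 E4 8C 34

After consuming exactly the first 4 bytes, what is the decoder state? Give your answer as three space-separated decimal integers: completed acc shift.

Answer: 1 15070 14

Derivation:
byte[0]=0xF4 cont=1 payload=0x74: acc |= 116<<0 -> completed=0 acc=116 shift=7
byte[1]=0x63 cont=0 payload=0x63: varint #1 complete (value=12788); reset -> completed=1 acc=0 shift=0
byte[2]=0xDE cont=1 payload=0x5E: acc |= 94<<0 -> completed=1 acc=94 shift=7
byte[3]=0xF5 cont=1 payload=0x75: acc |= 117<<7 -> completed=1 acc=15070 shift=14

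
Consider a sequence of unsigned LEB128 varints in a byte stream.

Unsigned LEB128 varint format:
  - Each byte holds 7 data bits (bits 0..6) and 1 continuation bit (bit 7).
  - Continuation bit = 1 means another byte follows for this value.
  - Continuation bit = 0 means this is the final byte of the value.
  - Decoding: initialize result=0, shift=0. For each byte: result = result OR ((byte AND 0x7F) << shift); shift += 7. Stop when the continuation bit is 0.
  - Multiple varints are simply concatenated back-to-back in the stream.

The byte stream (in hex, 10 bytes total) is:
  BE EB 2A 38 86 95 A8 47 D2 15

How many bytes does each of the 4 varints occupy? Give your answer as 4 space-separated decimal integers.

  byte[0]=0xBE cont=1 payload=0x3E=62: acc |= 62<<0 -> acc=62 shift=7
  byte[1]=0xEB cont=1 payload=0x6B=107: acc |= 107<<7 -> acc=13758 shift=14
  byte[2]=0x2A cont=0 payload=0x2A=42: acc |= 42<<14 -> acc=701886 shift=21 [end]
Varint 1: bytes[0:3] = BE EB 2A -> value 701886 (3 byte(s))
  byte[3]=0x38 cont=0 payload=0x38=56: acc |= 56<<0 -> acc=56 shift=7 [end]
Varint 2: bytes[3:4] = 38 -> value 56 (1 byte(s))
  byte[4]=0x86 cont=1 payload=0x06=6: acc |= 6<<0 -> acc=6 shift=7
  byte[5]=0x95 cont=1 payload=0x15=21: acc |= 21<<7 -> acc=2694 shift=14
  byte[6]=0xA8 cont=1 payload=0x28=40: acc |= 40<<14 -> acc=658054 shift=21
  byte[7]=0x47 cont=0 payload=0x47=71: acc |= 71<<21 -> acc=149555846 shift=28 [end]
Varint 3: bytes[4:8] = 86 95 A8 47 -> value 149555846 (4 byte(s))
  byte[8]=0xD2 cont=1 payload=0x52=82: acc |= 82<<0 -> acc=82 shift=7
  byte[9]=0x15 cont=0 payload=0x15=21: acc |= 21<<7 -> acc=2770 shift=14 [end]
Varint 4: bytes[8:10] = D2 15 -> value 2770 (2 byte(s))

Answer: 3 1 4 2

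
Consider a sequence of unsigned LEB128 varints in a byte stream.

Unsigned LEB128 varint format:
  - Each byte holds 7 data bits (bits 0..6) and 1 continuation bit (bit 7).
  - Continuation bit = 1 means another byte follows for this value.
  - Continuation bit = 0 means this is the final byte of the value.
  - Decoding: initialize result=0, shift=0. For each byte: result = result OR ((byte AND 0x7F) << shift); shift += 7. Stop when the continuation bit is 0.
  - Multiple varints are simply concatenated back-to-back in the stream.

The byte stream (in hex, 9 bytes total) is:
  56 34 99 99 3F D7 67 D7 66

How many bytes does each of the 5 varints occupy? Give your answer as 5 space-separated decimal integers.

  byte[0]=0x56 cont=0 payload=0x56=86: acc |= 86<<0 -> acc=86 shift=7 [end]
Varint 1: bytes[0:1] = 56 -> value 86 (1 byte(s))
  byte[1]=0x34 cont=0 payload=0x34=52: acc |= 52<<0 -> acc=52 shift=7 [end]
Varint 2: bytes[1:2] = 34 -> value 52 (1 byte(s))
  byte[2]=0x99 cont=1 payload=0x19=25: acc |= 25<<0 -> acc=25 shift=7
  byte[3]=0x99 cont=1 payload=0x19=25: acc |= 25<<7 -> acc=3225 shift=14
  byte[4]=0x3F cont=0 payload=0x3F=63: acc |= 63<<14 -> acc=1035417 shift=21 [end]
Varint 3: bytes[2:5] = 99 99 3F -> value 1035417 (3 byte(s))
  byte[5]=0xD7 cont=1 payload=0x57=87: acc |= 87<<0 -> acc=87 shift=7
  byte[6]=0x67 cont=0 payload=0x67=103: acc |= 103<<7 -> acc=13271 shift=14 [end]
Varint 4: bytes[5:7] = D7 67 -> value 13271 (2 byte(s))
  byte[7]=0xD7 cont=1 payload=0x57=87: acc |= 87<<0 -> acc=87 shift=7
  byte[8]=0x66 cont=0 payload=0x66=102: acc |= 102<<7 -> acc=13143 shift=14 [end]
Varint 5: bytes[7:9] = D7 66 -> value 13143 (2 byte(s))

Answer: 1 1 3 2 2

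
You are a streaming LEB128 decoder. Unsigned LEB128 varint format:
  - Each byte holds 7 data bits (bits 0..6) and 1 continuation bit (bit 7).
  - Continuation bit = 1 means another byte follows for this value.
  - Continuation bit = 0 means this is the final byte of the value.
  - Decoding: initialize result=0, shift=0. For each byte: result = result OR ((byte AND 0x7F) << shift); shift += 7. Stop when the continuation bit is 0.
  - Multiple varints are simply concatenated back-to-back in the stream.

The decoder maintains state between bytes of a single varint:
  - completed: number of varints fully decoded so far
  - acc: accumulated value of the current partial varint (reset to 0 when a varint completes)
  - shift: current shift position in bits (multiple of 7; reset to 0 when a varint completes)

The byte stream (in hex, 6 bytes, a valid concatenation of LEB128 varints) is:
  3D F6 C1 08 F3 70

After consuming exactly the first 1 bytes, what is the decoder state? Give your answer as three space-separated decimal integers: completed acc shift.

byte[0]=0x3D cont=0 payload=0x3D: varint #1 complete (value=61); reset -> completed=1 acc=0 shift=0

Answer: 1 0 0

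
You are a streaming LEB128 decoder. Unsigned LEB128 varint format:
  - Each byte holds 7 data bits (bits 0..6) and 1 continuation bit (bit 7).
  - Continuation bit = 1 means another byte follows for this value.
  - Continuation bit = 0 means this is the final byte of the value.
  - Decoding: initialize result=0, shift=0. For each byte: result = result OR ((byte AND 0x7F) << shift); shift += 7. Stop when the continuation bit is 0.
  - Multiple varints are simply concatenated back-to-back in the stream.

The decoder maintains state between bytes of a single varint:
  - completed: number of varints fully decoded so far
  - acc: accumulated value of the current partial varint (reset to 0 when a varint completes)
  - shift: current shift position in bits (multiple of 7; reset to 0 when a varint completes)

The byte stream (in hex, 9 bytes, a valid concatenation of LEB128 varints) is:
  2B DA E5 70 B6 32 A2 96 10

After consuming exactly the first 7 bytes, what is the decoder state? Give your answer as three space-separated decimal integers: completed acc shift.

byte[0]=0x2B cont=0 payload=0x2B: varint #1 complete (value=43); reset -> completed=1 acc=0 shift=0
byte[1]=0xDA cont=1 payload=0x5A: acc |= 90<<0 -> completed=1 acc=90 shift=7
byte[2]=0xE5 cont=1 payload=0x65: acc |= 101<<7 -> completed=1 acc=13018 shift=14
byte[3]=0x70 cont=0 payload=0x70: varint #2 complete (value=1848026); reset -> completed=2 acc=0 shift=0
byte[4]=0xB6 cont=1 payload=0x36: acc |= 54<<0 -> completed=2 acc=54 shift=7
byte[5]=0x32 cont=0 payload=0x32: varint #3 complete (value=6454); reset -> completed=3 acc=0 shift=0
byte[6]=0xA2 cont=1 payload=0x22: acc |= 34<<0 -> completed=3 acc=34 shift=7

Answer: 3 34 7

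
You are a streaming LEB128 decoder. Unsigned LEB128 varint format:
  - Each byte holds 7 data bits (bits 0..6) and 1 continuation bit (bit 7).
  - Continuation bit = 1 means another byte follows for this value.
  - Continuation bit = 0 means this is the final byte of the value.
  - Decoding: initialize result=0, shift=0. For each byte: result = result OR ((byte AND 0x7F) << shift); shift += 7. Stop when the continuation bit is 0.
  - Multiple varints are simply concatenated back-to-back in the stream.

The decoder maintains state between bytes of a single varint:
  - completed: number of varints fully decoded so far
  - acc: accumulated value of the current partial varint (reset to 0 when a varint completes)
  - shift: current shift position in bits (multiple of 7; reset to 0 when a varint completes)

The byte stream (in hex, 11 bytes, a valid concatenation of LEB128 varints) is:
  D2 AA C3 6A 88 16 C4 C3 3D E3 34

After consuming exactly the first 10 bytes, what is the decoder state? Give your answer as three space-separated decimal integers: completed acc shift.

Answer: 3 99 7

Derivation:
byte[0]=0xD2 cont=1 payload=0x52: acc |= 82<<0 -> completed=0 acc=82 shift=7
byte[1]=0xAA cont=1 payload=0x2A: acc |= 42<<7 -> completed=0 acc=5458 shift=14
byte[2]=0xC3 cont=1 payload=0x43: acc |= 67<<14 -> completed=0 acc=1103186 shift=21
byte[3]=0x6A cont=0 payload=0x6A: varint #1 complete (value=223401298); reset -> completed=1 acc=0 shift=0
byte[4]=0x88 cont=1 payload=0x08: acc |= 8<<0 -> completed=1 acc=8 shift=7
byte[5]=0x16 cont=0 payload=0x16: varint #2 complete (value=2824); reset -> completed=2 acc=0 shift=0
byte[6]=0xC4 cont=1 payload=0x44: acc |= 68<<0 -> completed=2 acc=68 shift=7
byte[7]=0xC3 cont=1 payload=0x43: acc |= 67<<7 -> completed=2 acc=8644 shift=14
byte[8]=0x3D cont=0 payload=0x3D: varint #3 complete (value=1008068); reset -> completed=3 acc=0 shift=0
byte[9]=0xE3 cont=1 payload=0x63: acc |= 99<<0 -> completed=3 acc=99 shift=7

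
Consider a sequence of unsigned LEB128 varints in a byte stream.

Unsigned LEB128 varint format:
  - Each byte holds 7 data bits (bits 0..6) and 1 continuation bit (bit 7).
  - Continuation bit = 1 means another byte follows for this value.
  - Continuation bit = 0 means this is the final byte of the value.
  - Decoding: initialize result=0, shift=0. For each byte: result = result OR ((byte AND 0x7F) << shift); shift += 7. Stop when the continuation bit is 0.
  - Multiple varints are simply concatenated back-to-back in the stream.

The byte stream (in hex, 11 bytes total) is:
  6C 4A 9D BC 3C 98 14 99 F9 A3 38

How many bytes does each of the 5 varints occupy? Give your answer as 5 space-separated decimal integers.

  byte[0]=0x6C cont=0 payload=0x6C=108: acc |= 108<<0 -> acc=108 shift=7 [end]
Varint 1: bytes[0:1] = 6C -> value 108 (1 byte(s))
  byte[1]=0x4A cont=0 payload=0x4A=74: acc |= 74<<0 -> acc=74 shift=7 [end]
Varint 2: bytes[1:2] = 4A -> value 74 (1 byte(s))
  byte[2]=0x9D cont=1 payload=0x1D=29: acc |= 29<<0 -> acc=29 shift=7
  byte[3]=0xBC cont=1 payload=0x3C=60: acc |= 60<<7 -> acc=7709 shift=14
  byte[4]=0x3C cont=0 payload=0x3C=60: acc |= 60<<14 -> acc=990749 shift=21 [end]
Varint 3: bytes[2:5] = 9D BC 3C -> value 990749 (3 byte(s))
  byte[5]=0x98 cont=1 payload=0x18=24: acc |= 24<<0 -> acc=24 shift=7
  byte[6]=0x14 cont=0 payload=0x14=20: acc |= 20<<7 -> acc=2584 shift=14 [end]
Varint 4: bytes[5:7] = 98 14 -> value 2584 (2 byte(s))
  byte[7]=0x99 cont=1 payload=0x19=25: acc |= 25<<0 -> acc=25 shift=7
  byte[8]=0xF9 cont=1 payload=0x79=121: acc |= 121<<7 -> acc=15513 shift=14
  byte[9]=0xA3 cont=1 payload=0x23=35: acc |= 35<<14 -> acc=588953 shift=21
  byte[10]=0x38 cont=0 payload=0x38=56: acc |= 56<<21 -> acc=118029465 shift=28 [end]
Varint 5: bytes[7:11] = 99 F9 A3 38 -> value 118029465 (4 byte(s))

Answer: 1 1 3 2 4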